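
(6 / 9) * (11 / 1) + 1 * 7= 43 / 3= 14.33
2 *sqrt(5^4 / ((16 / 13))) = 25 *sqrt(13) / 2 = 45.07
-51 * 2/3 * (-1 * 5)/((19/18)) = 3060/19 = 161.05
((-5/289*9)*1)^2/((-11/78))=-157950/918731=-0.17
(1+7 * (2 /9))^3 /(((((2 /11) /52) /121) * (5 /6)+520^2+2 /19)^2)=21040376562418928 /92174595663341894385454209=0.00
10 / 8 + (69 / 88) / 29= 3259 / 2552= 1.28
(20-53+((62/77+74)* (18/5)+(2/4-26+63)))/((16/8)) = 42165/308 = 136.90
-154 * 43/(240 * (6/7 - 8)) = 23177/6000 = 3.86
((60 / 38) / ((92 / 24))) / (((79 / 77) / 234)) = 3243240 / 34523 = 93.94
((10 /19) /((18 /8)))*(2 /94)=0.00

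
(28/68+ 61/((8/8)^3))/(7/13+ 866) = 4524/63835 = 0.07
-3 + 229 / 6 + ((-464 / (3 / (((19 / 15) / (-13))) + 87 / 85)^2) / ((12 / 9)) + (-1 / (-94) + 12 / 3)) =117014130927 / 3017030768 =38.78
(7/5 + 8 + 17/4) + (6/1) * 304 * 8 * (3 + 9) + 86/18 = 31522037/180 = 175122.43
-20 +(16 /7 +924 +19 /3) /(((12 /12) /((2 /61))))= 13550 /1281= 10.58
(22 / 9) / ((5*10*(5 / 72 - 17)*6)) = -44 / 91425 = -0.00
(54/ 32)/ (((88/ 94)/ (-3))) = -3807/ 704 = -5.41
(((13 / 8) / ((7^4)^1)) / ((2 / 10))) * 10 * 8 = 650 / 2401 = 0.27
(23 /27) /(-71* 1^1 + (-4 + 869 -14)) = 23 /21060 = 0.00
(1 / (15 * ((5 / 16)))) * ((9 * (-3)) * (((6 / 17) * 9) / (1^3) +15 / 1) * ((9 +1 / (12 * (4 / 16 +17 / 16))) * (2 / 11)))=-5646048 / 32725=-172.53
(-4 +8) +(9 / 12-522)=-2069 / 4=-517.25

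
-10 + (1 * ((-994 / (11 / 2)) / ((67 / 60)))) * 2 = -245930 / 737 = -333.69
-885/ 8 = -110.62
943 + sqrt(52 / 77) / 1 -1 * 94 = 2 * sqrt(1001) / 77 + 849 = 849.82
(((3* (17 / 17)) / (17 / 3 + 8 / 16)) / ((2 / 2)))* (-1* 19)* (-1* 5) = 46.22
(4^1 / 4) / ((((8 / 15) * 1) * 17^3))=15 / 39304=0.00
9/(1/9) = 81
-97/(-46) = 97/46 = 2.11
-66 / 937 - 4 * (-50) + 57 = 240743 / 937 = 256.93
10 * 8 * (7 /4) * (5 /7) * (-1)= -100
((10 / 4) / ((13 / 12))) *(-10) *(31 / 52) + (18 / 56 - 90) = -489459 / 4732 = -103.44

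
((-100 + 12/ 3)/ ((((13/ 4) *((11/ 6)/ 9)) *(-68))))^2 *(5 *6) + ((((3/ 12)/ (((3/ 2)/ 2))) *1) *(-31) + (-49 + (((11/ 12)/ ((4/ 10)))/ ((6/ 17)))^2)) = 14613157441009/ 122544804096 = 119.25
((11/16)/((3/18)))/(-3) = -11/8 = -1.38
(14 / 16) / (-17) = -7 / 136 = -0.05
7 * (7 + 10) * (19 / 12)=188.42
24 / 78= 4 / 13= 0.31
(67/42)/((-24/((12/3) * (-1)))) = 0.27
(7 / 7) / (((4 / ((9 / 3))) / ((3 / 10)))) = 9 / 40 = 0.22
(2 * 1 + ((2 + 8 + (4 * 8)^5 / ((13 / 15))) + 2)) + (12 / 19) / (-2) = 9563016500 / 247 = 38716665.99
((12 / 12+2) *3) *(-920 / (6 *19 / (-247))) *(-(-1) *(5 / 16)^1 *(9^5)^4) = 272635647919351628362425 / 4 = 68158911979837907090606.25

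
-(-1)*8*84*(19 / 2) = 6384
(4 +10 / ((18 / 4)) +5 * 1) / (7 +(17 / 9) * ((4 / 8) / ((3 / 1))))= 606 / 395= 1.53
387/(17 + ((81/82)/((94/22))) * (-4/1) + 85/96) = 71591904/3137587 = 22.82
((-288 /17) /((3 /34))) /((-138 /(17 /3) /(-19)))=-10336 /69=-149.80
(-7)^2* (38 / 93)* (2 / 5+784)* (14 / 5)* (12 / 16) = 25559674 / 775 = 32980.22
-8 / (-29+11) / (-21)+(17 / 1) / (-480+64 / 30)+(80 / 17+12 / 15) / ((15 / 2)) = 55716307 / 82252800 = 0.68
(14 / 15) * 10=28 / 3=9.33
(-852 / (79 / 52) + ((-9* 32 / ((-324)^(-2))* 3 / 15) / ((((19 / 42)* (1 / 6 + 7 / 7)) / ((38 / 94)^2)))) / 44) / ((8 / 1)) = -51725187534 / 9598105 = -5389.10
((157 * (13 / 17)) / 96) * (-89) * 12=-1335.65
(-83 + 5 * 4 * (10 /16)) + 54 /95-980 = -199487 /190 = -1049.93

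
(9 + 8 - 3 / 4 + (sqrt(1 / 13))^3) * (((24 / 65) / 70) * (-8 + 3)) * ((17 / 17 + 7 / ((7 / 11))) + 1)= -39 / 7 - 12 * sqrt(13) / 5915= -5.58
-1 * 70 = -70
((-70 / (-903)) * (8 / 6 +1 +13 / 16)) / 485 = 151 / 300312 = 0.00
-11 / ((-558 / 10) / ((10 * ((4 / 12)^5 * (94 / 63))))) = 51700 / 4271211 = 0.01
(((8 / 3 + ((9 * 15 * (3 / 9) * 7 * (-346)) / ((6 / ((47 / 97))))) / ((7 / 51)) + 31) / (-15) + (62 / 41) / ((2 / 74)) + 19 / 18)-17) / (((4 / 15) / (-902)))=-14588127.81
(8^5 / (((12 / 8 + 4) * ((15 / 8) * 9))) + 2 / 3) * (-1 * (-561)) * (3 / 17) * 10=1050556 / 3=350185.33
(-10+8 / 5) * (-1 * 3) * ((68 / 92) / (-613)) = -2142 / 70495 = -0.03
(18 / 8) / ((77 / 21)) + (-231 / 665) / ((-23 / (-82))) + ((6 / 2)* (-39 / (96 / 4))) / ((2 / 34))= -16055343 / 192280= -83.50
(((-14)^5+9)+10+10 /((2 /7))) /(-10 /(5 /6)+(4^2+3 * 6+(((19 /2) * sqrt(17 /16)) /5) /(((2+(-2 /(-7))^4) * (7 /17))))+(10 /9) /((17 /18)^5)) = -20804.34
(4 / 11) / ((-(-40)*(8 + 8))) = 1 / 1760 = 0.00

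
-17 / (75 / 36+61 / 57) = -3876 / 719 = -5.39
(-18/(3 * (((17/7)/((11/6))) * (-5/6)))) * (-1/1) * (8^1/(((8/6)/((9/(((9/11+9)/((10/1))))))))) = -5082/17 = -298.94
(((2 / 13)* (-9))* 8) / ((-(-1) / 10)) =-1440 / 13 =-110.77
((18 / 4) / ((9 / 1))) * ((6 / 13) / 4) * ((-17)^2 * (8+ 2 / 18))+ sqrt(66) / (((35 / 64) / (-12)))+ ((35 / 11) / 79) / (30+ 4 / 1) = 311668711 / 2304588 -768 * sqrt(66) / 35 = -43.03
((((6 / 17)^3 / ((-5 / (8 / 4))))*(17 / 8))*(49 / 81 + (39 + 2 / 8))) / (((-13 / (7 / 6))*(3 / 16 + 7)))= 361564 / 19442475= 0.02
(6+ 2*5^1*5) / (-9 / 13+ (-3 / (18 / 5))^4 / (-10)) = -1886976 / 24953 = -75.62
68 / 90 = 34 / 45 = 0.76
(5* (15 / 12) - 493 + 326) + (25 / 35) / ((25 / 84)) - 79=-4747 / 20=-237.35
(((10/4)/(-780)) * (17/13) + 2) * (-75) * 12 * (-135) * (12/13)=491771250/2197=223837.62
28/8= 7/2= 3.50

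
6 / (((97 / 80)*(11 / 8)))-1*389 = -411223 / 1067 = -385.40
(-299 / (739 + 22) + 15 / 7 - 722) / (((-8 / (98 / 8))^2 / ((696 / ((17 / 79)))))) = -2261238986727 / 413984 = -5462141.02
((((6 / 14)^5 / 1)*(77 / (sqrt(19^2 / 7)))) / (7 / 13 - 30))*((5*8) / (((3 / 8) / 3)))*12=-133436160*sqrt(7) / 17472077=-20.21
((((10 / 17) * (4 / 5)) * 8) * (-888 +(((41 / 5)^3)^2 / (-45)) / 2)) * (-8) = 128477.42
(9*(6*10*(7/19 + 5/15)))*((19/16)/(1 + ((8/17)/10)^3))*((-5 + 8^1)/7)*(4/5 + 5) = 4808598750/4299323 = 1118.45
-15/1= -15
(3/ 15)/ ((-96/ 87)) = -29/ 160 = -0.18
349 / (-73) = -349 / 73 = -4.78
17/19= 0.89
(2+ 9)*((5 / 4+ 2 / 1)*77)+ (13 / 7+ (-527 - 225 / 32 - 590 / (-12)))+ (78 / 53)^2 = 4288563451 / 1887648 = 2271.91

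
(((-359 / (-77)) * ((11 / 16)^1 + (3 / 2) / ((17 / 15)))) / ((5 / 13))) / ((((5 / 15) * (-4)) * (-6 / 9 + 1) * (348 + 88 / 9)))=-206780769 / 1348793600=-0.15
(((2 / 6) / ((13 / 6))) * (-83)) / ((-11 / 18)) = 2988 / 143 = 20.90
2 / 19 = 0.11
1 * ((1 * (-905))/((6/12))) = -1810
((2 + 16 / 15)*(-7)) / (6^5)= -161 / 58320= -0.00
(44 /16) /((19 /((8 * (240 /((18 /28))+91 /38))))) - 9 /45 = 2354732 /5415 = 434.85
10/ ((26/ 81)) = 405/ 13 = 31.15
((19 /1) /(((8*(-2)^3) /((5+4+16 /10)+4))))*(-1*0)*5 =0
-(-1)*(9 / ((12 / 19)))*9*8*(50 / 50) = 1026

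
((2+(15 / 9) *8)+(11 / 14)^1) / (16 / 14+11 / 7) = 677 / 114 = 5.94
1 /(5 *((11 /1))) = 1 /55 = 0.02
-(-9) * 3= 27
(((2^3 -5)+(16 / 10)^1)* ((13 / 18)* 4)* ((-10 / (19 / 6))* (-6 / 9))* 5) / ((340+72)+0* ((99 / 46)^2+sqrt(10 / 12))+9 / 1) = 0.33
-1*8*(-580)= 4640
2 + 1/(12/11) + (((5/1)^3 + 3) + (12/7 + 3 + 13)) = 12485/84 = 148.63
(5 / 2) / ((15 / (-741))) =-247 / 2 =-123.50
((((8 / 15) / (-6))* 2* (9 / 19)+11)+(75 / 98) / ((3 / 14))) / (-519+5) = -4817 / 170905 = -0.03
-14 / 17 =-0.82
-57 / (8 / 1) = -57 / 8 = -7.12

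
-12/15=-4/5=-0.80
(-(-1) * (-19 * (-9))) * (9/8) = 1539/8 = 192.38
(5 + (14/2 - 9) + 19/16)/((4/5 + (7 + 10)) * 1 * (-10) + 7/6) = -201/8488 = -0.02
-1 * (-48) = 48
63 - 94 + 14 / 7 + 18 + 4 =-7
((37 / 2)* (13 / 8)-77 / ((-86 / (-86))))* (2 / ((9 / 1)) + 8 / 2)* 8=-14269 / 9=-1585.44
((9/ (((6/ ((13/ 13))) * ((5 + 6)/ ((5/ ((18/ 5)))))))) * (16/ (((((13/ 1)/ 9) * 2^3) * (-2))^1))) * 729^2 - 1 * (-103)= -39799159/ 572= -69578.95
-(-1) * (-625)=-625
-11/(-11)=1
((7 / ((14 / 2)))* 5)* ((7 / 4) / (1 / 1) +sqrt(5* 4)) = 31.11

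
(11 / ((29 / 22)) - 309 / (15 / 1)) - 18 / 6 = -2212 / 145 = -15.26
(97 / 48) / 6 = 97 / 288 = 0.34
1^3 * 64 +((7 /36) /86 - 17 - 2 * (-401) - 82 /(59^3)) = 539840706797 /635853384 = 849.00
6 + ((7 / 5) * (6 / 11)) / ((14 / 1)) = 333 / 55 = 6.05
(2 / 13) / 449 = 2 / 5837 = 0.00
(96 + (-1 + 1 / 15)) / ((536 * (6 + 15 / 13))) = 299 / 12060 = 0.02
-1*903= -903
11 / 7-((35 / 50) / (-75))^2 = 6187157 / 3937500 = 1.57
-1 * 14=-14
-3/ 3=-1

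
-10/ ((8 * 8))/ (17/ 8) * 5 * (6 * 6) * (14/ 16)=-11.58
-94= -94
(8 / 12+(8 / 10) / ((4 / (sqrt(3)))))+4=sqrt(3) / 5+14 / 3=5.01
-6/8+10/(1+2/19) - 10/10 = 613/84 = 7.30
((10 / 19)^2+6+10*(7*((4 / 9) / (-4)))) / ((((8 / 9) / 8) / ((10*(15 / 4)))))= -182850 / 361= -506.51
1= 1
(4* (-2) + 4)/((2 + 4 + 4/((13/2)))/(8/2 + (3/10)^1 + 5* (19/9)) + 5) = -69524/94645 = -0.73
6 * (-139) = -834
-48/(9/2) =-32/3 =-10.67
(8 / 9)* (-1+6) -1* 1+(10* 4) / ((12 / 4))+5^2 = 376 / 9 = 41.78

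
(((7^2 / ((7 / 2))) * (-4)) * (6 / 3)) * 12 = -1344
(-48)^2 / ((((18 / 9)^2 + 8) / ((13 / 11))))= 2496 / 11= 226.91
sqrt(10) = 3.16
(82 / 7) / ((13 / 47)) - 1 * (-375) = 37979 / 91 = 417.35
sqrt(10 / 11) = sqrt(110) / 11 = 0.95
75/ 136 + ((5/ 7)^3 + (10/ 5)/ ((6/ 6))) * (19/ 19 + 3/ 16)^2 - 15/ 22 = 52607857/ 16420096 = 3.20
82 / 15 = 5.47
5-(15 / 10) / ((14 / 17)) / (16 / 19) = 1271 / 448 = 2.84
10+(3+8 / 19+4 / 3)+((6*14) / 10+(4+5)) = 9164 / 285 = 32.15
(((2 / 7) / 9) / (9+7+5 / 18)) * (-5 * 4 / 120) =-2 / 6153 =-0.00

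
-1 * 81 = -81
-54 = -54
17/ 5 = 3.40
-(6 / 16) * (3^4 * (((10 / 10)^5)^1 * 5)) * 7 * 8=-8505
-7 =-7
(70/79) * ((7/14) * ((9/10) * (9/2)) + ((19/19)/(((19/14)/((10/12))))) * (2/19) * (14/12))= 1910783/1026684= 1.86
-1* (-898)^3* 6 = 4344904752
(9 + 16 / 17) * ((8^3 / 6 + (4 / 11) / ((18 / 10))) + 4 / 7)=10084568 / 11781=856.00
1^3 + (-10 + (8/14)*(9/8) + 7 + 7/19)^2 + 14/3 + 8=3740519/212268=17.62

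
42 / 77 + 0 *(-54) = 6 / 11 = 0.55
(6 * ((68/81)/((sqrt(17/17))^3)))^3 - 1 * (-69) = 3873583/19683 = 196.80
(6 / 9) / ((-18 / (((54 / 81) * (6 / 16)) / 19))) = -1 / 2052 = -0.00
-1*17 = -17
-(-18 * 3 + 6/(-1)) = 60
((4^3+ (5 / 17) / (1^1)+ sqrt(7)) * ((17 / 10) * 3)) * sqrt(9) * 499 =76347 * sqrt(7) / 10+ 4908663 / 10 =511065.82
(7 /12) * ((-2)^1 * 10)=-11.67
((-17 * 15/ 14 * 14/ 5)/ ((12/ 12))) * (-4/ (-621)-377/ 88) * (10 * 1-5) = 19870025/ 18216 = 1090.80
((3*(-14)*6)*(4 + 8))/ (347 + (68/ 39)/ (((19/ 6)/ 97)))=-27664/ 3663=-7.55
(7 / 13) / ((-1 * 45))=-7 / 585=-0.01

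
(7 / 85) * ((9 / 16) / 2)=63 / 2720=0.02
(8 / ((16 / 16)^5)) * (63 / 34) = 252 / 17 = 14.82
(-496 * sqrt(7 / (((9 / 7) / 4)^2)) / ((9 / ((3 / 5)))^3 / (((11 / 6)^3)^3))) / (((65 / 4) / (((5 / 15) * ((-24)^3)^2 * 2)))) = -134132439173562368 * sqrt(7) / 159924375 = -2219055580.49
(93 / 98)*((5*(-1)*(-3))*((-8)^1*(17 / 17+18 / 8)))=-18135 / 49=-370.10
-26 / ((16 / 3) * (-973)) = 39 / 7784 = 0.01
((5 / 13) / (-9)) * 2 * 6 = -0.51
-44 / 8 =-11 / 2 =-5.50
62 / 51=1.22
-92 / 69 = -4 / 3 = -1.33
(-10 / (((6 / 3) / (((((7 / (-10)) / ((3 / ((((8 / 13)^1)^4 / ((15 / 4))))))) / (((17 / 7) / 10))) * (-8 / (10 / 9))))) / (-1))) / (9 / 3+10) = 3211264 / 31559905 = 0.10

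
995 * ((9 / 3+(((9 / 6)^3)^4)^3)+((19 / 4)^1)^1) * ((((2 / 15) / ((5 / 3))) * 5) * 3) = 2607901557.94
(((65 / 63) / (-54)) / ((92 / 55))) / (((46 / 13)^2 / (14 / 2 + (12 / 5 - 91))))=2054195 / 27594756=0.07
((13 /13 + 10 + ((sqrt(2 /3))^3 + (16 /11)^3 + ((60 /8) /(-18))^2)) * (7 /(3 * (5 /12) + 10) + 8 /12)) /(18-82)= -79210687 /275996160-29 * sqrt(6) /6480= -0.30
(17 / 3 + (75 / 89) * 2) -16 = -2309 / 267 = -8.65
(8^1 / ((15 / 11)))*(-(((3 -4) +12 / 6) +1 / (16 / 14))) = -11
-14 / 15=-0.93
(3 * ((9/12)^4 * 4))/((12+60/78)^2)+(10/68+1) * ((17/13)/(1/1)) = 2686443/1763584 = 1.52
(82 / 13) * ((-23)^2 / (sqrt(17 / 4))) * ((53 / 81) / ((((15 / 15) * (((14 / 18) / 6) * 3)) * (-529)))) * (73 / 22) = -634516 * sqrt(17) / 153153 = -17.08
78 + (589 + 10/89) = 59373/89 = 667.11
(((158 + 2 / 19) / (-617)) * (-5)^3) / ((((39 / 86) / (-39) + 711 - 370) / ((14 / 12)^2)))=15823570 / 123759711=0.13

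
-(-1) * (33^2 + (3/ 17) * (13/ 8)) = 148143/ 136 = 1089.29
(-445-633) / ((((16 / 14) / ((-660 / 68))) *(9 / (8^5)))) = 1699962880 / 51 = 33332605.49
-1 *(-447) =447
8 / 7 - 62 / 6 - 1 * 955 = -20248 / 21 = -964.19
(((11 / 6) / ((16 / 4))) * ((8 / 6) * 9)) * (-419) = -4609 / 2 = -2304.50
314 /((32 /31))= 4867 /16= 304.19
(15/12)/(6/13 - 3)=-65/132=-0.49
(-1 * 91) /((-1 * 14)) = 13 /2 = 6.50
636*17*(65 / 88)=175695 / 22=7986.14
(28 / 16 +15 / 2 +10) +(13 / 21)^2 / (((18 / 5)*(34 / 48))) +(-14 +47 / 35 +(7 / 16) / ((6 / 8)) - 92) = -19043923 / 224910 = -84.67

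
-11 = -11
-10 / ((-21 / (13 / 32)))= 65 / 336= 0.19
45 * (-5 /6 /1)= -75 /2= -37.50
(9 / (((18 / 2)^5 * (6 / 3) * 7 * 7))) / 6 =1 / 3857868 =0.00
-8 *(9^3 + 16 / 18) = -52552 / 9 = -5839.11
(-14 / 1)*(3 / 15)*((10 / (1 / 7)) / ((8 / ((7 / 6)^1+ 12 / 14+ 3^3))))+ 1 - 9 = -719.08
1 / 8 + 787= 6297 / 8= 787.12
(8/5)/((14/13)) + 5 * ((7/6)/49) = 337/210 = 1.60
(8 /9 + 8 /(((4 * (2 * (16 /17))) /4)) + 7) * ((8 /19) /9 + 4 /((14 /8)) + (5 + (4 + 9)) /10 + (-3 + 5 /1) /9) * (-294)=-4196143 /270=-15541.27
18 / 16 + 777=6225 / 8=778.12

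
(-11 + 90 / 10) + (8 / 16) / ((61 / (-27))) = -2.22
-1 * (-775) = 775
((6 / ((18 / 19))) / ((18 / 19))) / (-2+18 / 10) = -1805 / 54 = -33.43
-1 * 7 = -7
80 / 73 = 1.10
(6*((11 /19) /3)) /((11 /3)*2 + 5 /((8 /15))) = 528 /7619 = 0.07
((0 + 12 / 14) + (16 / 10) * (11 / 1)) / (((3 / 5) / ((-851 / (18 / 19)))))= -5222587 / 189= -27632.74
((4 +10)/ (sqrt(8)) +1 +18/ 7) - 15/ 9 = 40/ 21 +7* sqrt(2)/ 2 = 6.85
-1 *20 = -20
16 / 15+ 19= 301 / 15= 20.07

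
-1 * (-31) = 31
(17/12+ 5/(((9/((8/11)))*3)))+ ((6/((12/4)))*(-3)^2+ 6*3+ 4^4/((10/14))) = 2351951/5940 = 395.95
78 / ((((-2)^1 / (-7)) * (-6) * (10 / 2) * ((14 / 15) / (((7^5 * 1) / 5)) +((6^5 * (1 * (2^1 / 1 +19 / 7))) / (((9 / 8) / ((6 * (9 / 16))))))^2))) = -655473 / 871164616734740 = -0.00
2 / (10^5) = 1 / 50000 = 0.00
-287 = -287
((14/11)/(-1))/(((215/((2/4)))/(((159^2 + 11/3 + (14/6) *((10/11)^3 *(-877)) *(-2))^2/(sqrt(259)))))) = -1424802640847364 *sqrt(259)/155020445305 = -147916.16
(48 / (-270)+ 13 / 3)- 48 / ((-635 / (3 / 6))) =4793 / 1143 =4.19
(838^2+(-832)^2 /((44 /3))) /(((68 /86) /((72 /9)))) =1417942544 /187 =7582580.45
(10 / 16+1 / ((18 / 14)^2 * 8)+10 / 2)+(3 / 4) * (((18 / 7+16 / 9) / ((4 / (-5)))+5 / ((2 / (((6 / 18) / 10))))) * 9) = -276091 / 9072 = -30.43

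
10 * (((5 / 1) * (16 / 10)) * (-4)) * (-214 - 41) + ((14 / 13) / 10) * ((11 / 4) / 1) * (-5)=4243123 / 52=81598.52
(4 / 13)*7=28 / 13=2.15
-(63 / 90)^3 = -343 / 1000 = -0.34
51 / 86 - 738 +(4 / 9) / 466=-132985277 / 180342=-737.41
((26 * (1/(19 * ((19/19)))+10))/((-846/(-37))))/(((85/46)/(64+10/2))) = 97199518/227715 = 426.85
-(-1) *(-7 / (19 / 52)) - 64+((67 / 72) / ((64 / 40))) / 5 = -908807 / 10944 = -83.04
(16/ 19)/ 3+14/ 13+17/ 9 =7217/ 2223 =3.25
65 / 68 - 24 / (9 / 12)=-2111 / 68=-31.04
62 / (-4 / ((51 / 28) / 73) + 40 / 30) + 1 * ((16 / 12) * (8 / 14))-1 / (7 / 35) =-394007 / 85134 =-4.63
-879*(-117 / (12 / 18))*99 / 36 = 3393819 / 8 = 424227.38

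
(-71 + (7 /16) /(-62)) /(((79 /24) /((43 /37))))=-9086631 /362452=-25.07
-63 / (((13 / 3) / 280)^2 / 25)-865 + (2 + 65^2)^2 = 1908146216 / 169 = 11290806.01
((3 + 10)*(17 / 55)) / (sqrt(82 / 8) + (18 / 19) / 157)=-47465496 / 20065570415 + 3933043738*sqrt(41) / 20065570415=1.25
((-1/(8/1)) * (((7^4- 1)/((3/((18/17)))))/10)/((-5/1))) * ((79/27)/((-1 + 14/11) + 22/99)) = 10428/833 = 12.52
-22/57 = -0.39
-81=-81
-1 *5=-5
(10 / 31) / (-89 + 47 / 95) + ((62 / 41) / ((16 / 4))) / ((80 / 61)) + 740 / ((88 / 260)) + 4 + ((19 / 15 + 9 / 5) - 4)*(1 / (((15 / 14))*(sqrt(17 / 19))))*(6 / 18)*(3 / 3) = 5150312536221 / 2351044960 - 196*sqrt(323) / 11475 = 2190.34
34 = 34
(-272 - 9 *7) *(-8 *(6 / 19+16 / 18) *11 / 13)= 6072880 / 2223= 2731.84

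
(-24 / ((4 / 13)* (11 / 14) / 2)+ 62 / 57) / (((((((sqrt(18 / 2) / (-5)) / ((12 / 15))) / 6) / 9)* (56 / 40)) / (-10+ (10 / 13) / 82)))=-79112034000 / 779779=-101454.43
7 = 7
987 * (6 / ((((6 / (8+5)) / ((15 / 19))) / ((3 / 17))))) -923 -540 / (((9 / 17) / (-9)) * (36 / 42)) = 3738596 / 323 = 11574.60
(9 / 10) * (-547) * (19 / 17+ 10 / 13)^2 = -856055547 / 488410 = -1752.74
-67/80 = -0.84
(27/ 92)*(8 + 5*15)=24.36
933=933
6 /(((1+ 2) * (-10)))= -1 /5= -0.20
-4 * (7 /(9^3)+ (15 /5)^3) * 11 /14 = -84.89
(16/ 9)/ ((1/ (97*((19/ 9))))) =29488/ 81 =364.05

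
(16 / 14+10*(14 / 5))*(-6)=-1224 / 7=-174.86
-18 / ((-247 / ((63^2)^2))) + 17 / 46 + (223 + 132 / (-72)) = 19568953204 / 17043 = 1148210.60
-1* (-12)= 12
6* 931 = 5586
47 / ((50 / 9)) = 423 / 50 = 8.46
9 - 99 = -90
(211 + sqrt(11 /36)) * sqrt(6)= sqrt(6) * (sqrt(11) + 1266) /6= 518.20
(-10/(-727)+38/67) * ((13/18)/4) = 5109/48709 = 0.10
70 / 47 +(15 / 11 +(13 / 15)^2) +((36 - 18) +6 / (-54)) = 277797 / 12925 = 21.49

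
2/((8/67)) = 67/4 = 16.75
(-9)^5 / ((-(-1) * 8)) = -59049 / 8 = -7381.12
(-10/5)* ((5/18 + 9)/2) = -167/18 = -9.28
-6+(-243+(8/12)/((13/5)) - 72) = -12509/39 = -320.74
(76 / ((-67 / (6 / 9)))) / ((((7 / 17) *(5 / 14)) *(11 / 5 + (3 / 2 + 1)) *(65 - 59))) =-5168 / 28341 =-0.18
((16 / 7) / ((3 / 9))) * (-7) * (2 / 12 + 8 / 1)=-392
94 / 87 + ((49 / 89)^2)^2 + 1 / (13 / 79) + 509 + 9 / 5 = 183807698208464 / 354807372855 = 518.05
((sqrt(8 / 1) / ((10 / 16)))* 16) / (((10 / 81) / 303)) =177710.30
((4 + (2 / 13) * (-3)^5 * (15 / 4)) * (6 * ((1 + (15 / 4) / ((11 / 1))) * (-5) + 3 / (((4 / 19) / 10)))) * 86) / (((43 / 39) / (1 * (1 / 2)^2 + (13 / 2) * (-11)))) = 54268923375 / 88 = 616692311.08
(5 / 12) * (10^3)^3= 1250000000 / 3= 416666666.67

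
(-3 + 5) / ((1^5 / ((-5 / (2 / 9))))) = -45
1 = 1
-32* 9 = -288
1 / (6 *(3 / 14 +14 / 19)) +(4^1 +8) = 9241 / 759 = 12.18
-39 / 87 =-13 / 29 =-0.45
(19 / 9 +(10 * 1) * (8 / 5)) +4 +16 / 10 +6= 1337 / 45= 29.71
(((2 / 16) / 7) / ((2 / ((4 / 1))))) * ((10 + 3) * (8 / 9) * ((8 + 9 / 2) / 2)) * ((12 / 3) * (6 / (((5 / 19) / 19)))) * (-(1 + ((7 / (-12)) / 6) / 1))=-1525225 / 378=-4034.99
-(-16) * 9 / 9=16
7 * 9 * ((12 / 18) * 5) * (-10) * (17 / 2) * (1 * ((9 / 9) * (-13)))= 232050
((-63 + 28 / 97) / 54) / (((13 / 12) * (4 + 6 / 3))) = -6083 / 34047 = -0.18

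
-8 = -8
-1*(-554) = 554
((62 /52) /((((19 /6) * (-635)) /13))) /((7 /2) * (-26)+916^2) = -31 /3374037575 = -0.00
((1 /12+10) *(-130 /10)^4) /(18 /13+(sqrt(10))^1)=-134779359 /2732+584043889 *sqrt(10) /16392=63337.77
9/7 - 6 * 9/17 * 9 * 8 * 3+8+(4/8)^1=-676.33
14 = 14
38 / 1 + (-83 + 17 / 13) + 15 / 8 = -4349 / 104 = -41.82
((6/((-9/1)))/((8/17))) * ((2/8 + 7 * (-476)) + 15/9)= 679337/144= 4717.62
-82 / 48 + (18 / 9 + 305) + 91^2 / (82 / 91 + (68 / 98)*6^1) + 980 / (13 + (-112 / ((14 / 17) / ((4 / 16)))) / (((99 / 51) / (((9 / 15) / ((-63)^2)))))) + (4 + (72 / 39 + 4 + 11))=2908119864387779 / 1427866608792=2036.69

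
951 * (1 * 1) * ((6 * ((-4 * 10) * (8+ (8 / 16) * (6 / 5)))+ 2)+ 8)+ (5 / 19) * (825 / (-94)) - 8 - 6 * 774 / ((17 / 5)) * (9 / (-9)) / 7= -415114859263 / 212534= -1953169.18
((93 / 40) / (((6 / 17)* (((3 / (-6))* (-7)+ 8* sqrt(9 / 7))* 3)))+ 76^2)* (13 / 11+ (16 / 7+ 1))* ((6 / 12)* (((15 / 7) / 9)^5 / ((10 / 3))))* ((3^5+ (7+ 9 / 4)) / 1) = 2858118625* sqrt(7) / 205562332899+ 7371356374667375 / 9866991979152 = 747.11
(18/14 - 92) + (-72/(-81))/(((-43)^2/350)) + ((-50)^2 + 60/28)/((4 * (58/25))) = 4839672955/27024984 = 179.08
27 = 27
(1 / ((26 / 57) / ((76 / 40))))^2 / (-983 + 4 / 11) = -1433531 / 81187600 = -0.02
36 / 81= 4 / 9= 0.44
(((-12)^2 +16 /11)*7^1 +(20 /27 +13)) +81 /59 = 18106436 /17523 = 1033.30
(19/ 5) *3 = 57/ 5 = 11.40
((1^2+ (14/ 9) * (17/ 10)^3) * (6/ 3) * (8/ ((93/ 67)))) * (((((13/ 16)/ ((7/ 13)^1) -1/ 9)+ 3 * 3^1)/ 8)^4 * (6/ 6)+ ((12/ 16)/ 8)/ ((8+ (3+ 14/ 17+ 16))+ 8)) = 912705952722435457098589/ 3207565650243354624000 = 284.55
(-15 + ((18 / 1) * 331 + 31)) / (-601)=-5974 / 601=-9.94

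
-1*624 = -624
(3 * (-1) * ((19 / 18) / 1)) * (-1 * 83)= 1577 / 6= 262.83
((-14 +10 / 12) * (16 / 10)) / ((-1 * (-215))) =-316 / 3225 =-0.10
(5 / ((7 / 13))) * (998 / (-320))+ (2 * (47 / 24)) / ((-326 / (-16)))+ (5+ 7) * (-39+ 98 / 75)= -1317410263 / 2738400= -481.09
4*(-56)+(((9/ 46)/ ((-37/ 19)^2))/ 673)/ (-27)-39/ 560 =-7976982835267/ 35600461680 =-224.07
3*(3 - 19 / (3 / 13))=-238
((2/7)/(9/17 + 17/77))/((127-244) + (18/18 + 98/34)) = -3179/944193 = -0.00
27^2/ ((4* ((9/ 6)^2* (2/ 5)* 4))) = 405/ 8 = 50.62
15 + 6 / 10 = 78 / 5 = 15.60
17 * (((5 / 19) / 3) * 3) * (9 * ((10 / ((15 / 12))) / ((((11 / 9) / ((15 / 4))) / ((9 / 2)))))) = 929475 / 209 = 4447.25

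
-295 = -295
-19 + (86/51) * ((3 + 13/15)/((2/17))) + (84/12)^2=85.42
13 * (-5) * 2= -130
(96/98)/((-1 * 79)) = -48/3871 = -0.01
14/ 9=1.56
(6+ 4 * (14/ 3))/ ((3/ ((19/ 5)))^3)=507566/ 10125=50.13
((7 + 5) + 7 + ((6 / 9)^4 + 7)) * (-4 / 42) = -4244 / 1701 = -2.50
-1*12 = -12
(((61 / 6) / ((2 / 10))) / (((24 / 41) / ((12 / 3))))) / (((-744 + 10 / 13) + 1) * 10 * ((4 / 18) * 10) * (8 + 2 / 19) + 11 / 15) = -15443675 / 5943751396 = -0.00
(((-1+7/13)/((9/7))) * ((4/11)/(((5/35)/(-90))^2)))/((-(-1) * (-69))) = 2469600/3289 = 750.87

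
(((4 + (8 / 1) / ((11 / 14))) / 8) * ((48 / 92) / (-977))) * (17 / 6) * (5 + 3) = -5304 / 247181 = -0.02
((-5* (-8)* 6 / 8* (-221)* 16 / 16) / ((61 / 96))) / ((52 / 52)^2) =-636480 / 61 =-10434.10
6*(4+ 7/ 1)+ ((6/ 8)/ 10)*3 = 2649/ 40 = 66.22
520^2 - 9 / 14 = 3785591 / 14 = 270399.36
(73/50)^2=5329/2500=2.13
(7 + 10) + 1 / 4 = 17.25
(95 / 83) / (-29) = -95 / 2407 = -0.04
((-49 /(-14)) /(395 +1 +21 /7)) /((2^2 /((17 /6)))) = 17 /2736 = 0.01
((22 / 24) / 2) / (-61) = -11 / 1464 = -0.01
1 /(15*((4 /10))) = 1 /6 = 0.17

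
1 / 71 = 0.01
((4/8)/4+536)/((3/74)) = 158693/12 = 13224.42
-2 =-2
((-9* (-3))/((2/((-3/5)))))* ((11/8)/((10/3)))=-2673/800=-3.34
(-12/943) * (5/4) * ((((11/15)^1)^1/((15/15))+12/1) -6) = -101/943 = -0.11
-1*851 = -851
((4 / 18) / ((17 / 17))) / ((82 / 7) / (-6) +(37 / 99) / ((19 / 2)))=-0.12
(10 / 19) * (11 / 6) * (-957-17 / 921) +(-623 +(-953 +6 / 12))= -262373587 / 104994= -2498.94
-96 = -96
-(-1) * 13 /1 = 13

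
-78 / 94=-0.83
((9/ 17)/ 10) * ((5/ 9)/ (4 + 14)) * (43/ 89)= 43/ 54468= 0.00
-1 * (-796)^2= -633616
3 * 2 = 6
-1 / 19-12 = -229 / 19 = -12.05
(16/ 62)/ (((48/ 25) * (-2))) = -25/ 372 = -0.07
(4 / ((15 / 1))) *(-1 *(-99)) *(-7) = -924 / 5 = -184.80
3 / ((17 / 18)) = 54 / 17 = 3.18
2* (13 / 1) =26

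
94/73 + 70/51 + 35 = 140209/3723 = 37.66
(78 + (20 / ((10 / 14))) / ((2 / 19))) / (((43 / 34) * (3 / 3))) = 272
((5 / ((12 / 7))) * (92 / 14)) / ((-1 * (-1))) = 115 / 6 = 19.17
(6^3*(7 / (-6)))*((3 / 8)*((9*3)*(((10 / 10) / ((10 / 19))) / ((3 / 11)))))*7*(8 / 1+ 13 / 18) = -43411599 / 40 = -1085289.98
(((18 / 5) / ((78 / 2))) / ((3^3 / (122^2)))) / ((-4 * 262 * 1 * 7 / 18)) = -7442 / 59605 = -0.12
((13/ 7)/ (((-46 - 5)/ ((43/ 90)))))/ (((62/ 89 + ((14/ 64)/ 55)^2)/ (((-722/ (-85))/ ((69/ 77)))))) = -24478625526784/ 103404058431327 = -0.24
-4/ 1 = -4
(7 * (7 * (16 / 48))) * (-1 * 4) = -196 / 3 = -65.33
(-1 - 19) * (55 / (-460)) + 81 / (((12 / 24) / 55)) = 204985 / 23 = 8912.39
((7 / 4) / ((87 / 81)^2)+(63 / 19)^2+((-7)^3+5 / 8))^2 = 108809.99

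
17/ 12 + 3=53/ 12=4.42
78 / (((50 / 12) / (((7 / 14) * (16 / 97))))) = 3744 / 2425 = 1.54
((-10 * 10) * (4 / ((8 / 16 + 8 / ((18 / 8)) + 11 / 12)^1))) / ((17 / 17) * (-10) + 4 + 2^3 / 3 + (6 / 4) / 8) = 691200 / 27029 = 25.57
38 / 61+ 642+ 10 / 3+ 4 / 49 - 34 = 5488144 / 8967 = 612.04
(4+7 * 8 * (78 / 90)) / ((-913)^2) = 788 / 12503535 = 0.00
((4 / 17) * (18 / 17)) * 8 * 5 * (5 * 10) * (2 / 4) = 72000 / 289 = 249.13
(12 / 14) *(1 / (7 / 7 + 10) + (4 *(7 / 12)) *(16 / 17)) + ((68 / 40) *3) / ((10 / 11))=990949 / 130900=7.57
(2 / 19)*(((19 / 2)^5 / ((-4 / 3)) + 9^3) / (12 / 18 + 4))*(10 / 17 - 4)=91163385 / 20672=4409.99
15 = 15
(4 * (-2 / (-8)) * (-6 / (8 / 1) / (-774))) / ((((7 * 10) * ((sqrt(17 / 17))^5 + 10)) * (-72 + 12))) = -1 / 47678400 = -0.00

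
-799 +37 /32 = -25531 /32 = -797.84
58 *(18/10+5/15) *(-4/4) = -1856/15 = -123.73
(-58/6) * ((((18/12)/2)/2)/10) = -29/80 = -0.36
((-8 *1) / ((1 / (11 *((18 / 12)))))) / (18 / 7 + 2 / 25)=-5775 / 116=-49.78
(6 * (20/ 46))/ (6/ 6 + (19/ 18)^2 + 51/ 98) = 952560/ 962021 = 0.99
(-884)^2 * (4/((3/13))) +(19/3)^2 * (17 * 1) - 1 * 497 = 121908800/9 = 13545422.22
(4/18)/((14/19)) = 19/63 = 0.30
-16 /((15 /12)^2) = -256 /25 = -10.24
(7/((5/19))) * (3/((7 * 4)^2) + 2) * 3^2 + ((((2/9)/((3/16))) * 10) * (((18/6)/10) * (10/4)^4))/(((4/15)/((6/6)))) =1680923/1680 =1000.55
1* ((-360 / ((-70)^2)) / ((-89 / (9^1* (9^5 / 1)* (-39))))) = -17109.45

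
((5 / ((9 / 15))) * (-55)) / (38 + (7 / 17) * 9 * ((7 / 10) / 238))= -722500 / 59919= -12.06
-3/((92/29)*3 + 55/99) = -0.30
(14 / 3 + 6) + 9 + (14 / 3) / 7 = 61 / 3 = 20.33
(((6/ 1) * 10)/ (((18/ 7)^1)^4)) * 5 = 60025/ 8748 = 6.86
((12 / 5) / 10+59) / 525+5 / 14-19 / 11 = -363043 / 288750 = -1.26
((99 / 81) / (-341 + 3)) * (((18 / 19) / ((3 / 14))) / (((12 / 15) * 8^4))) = -385 / 78913536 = -0.00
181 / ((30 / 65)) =2353 / 6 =392.17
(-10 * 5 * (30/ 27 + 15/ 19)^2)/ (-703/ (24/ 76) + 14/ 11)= 116187500/ 1431278721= 0.08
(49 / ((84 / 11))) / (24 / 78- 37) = -1001 / 5724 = -0.17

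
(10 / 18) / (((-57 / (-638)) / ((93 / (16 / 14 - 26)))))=-23.27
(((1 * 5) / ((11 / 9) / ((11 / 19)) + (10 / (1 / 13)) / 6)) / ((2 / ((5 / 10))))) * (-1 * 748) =-8415 / 214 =-39.32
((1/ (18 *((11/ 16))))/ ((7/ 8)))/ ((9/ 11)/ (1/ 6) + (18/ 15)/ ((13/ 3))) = 1040/ 58401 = 0.02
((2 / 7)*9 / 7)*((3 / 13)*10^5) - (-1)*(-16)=5389808 / 637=8461.24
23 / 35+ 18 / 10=86 / 35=2.46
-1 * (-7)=7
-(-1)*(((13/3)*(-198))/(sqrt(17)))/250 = -429*sqrt(17)/2125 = -0.83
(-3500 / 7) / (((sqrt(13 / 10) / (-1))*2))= 250*sqrt(130) / 13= 219.26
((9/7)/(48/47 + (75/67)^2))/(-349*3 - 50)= -632949/1228248371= -0.00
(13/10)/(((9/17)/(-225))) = -1105/2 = -552.50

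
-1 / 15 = -0.07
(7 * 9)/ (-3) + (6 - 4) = -19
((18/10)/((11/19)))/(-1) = -171/55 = -3.11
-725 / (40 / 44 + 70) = -1595 / 156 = -10.22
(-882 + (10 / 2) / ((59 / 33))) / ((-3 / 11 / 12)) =2282412 / 59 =38684.95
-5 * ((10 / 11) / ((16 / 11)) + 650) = -26025 / 8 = -3253.12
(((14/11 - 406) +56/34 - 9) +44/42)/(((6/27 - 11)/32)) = 154956000/126973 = 1220.39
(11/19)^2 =121/361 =0.34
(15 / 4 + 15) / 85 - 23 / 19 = -1279 / 1292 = -0.99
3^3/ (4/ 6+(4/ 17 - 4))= -1377/ 158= -8.72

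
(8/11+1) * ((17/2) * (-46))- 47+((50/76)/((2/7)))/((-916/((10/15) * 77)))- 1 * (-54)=-767873473/1148664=-668.49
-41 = -41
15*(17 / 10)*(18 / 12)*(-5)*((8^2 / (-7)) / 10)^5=1283457024 / 10504375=122.18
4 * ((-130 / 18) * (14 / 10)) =-364 / 9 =-40.44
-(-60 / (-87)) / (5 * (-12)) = 1 / 87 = 0.01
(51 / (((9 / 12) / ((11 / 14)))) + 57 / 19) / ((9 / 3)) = 395 / 21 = 18.81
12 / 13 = 0.92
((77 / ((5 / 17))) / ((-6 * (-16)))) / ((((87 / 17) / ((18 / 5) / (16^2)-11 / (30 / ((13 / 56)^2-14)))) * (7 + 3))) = 191696879 / 701568000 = 0.27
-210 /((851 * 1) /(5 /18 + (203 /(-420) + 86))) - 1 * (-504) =2465323 /5106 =482.83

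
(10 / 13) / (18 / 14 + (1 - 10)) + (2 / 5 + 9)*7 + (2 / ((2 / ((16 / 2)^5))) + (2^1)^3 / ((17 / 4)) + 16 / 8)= 979709278 / 29835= 32837.58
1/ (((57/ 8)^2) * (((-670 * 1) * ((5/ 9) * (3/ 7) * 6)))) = -112/ 5442075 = -0.00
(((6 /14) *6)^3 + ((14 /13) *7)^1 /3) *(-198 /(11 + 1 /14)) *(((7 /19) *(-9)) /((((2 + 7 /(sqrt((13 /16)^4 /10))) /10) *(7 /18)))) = -4088287309392 /76958808913 + 3096454293504 *sqrt(10) /10994115559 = 837.52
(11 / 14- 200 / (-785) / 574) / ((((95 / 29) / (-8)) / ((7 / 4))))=-2054563 / 611515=-3.36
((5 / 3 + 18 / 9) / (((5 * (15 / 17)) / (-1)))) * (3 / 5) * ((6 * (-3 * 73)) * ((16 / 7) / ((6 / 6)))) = 1497.71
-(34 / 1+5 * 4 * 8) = -194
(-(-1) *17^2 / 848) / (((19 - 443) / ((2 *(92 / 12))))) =-6647 / 539328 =-0.01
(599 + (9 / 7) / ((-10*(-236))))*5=9895489 / 3304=2995.00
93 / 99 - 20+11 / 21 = -4282 / 231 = -18.54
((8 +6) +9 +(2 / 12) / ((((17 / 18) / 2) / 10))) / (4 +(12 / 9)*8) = 123 / 68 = 1.81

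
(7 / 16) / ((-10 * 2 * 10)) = -7 / 3200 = -0.00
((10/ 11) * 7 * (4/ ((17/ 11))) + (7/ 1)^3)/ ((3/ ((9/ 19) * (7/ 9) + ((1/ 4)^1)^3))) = 46.02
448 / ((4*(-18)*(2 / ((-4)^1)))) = 112 / 9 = 12.44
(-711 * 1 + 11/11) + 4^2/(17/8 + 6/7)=-117674/167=-704.63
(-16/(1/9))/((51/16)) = -768/17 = -45.18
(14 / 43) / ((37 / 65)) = 910 / 1591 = 0.57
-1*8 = -8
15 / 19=0.79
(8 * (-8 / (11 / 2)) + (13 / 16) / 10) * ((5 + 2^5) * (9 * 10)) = -38478.53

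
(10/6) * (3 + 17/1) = 100/3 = 33.33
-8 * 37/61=-296/61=-4.85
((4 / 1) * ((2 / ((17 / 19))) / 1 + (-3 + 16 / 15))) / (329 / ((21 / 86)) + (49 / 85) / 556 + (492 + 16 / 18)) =73392 / 111817223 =0.00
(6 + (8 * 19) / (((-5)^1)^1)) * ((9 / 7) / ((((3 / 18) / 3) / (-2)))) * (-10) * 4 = -45174.86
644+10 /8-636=37 /4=9.25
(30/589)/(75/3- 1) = 5/2356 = 0.00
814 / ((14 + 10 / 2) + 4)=814 / 23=35.39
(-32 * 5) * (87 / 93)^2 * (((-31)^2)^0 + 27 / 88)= -1934300 / 10571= -182.98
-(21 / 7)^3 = -27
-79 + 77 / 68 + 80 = 145 / 68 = 2.13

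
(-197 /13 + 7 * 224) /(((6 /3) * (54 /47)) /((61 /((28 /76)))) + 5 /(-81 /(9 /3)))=-9064.71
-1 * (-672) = 672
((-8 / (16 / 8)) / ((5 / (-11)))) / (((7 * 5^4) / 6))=264 / 21875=0.01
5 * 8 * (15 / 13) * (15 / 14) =4500 / 91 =49.45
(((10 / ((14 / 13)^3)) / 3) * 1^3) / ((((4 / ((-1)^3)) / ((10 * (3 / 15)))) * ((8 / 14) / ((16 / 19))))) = -10985 / 5586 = -1.97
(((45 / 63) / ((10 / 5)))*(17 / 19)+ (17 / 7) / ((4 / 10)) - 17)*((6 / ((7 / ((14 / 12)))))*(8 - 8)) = 0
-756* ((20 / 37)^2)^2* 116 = -14031360000 / 1874161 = -7486.74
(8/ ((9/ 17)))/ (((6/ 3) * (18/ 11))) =374/ 81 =4.62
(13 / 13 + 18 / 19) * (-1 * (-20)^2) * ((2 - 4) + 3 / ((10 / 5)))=7400 / 19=389.47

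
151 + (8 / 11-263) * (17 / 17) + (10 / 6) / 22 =-7339 / 66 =-111.20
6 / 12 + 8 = 17 / 2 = 8.50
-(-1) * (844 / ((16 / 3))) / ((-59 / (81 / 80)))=-51273 / 18880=-2.72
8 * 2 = 16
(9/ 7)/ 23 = 0.06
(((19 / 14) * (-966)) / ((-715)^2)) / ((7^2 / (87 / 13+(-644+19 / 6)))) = 21615331 / 651300650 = 0.03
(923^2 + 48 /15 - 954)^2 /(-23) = -31485386820.66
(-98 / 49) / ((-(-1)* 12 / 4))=-2 / 3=-0.67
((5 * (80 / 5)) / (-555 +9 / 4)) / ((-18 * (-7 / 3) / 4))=-640 / 46431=-0.01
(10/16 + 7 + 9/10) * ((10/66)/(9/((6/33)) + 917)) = 31/23196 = 0.00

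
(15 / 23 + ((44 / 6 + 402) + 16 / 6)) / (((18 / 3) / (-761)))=-7222651 / 138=-52338.05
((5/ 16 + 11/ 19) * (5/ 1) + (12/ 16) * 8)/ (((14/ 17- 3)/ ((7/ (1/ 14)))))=-2648107/ 5624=-470.86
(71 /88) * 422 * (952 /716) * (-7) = -12479173 /3938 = -3168.91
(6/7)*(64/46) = 1.19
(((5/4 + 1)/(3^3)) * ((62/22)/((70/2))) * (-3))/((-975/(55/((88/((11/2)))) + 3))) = 3193/24024000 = 0.00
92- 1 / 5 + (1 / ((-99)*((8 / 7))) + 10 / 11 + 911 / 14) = 4373431 / 27720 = 157.77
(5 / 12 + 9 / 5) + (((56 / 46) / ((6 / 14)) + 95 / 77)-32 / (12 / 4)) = -464957 / 106260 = -4.38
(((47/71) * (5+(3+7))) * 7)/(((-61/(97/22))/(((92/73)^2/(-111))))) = 675279080/9393518893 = 0.07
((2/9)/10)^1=1/45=0.02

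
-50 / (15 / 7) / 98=-5 / 21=-0.24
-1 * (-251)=251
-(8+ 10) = -18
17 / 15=1.13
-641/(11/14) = -8974/11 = -815.82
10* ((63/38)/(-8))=-315/152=-2.07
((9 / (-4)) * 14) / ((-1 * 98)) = 9 / 28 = 0.32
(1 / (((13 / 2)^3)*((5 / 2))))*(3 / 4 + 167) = 2684 / 10985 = 0.24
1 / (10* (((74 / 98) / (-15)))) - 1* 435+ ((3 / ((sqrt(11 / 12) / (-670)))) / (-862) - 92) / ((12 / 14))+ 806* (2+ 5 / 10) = 2345* sqrt(33) / 4741+ 326491 / 222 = 1473.52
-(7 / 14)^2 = -1 / 4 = -0.25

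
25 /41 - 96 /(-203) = 9011 /8323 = 1.08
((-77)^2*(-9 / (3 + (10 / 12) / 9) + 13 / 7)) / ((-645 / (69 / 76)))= 23981111 / 2728780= 8.79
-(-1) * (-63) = -63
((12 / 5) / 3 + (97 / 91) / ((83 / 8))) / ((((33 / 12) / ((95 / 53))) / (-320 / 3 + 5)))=-263417520 / 4403399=-59.82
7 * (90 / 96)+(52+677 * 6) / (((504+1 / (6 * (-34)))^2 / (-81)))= 888061185321 / 169134787600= 5.25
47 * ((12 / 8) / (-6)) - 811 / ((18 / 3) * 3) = -2045 / 36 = -56.81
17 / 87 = 0.20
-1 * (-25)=25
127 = 127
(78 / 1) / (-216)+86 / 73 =2147 / 2628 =0.82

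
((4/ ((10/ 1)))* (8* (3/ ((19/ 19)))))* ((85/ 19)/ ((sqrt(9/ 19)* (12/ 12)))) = 272* sqrt(19)/ 19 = 62.40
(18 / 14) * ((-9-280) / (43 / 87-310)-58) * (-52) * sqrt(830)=719139564 * sqrt(830) / 188489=109917.34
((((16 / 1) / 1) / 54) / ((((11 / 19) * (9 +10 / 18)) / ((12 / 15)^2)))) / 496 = 76 / 1099725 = 0.00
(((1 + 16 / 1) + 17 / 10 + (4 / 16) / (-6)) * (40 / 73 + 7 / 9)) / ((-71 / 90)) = -1950169 / 62196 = -31.36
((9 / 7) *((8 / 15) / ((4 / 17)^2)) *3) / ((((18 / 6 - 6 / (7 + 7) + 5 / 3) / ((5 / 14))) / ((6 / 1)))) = 23409 / 1246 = 18.79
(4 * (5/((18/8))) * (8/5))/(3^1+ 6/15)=640/153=4.18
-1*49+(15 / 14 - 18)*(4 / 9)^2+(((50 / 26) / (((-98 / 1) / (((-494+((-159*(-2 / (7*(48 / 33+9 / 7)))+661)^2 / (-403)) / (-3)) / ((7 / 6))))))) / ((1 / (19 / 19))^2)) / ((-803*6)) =-16507965908339293 / 315372665713014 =-52.34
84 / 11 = 7.64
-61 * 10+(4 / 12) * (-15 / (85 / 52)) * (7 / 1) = -631.41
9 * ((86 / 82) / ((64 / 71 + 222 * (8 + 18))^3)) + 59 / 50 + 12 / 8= 4398936284893205879 / 1641394136124132800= 2.68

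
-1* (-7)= 7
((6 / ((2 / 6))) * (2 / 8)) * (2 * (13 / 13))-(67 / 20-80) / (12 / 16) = 556 / 5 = 111.20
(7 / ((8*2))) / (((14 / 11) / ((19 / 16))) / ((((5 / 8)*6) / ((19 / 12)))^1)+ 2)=3465 / 19424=0.18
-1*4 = -4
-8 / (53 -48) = -8 / 5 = -1.60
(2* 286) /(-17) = -572 /17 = -33.65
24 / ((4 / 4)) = 24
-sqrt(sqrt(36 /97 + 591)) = -57363^(1 /4) * 97^(3 /4) /97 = -4.93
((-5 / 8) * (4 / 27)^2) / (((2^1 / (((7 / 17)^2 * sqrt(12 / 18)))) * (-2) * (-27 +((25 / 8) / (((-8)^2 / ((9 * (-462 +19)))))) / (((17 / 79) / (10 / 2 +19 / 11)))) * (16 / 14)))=-301840 * sqrt(6) / 10880158072851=-0.00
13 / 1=13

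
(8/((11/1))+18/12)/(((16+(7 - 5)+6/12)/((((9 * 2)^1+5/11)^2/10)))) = 2019241/492470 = 4.10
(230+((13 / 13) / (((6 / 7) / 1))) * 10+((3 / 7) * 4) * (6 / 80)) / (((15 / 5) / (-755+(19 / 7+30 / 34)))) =-4540327009 / 74970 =-60561.92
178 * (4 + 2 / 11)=8188 / 11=744.36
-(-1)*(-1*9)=-9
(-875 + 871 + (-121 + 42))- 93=-176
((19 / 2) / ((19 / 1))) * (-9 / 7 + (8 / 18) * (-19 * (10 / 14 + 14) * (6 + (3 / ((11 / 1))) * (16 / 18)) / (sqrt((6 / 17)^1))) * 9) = -403142 * sqrt(102) / 693 -9 / 14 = -5875.87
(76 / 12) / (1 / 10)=190 / 3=63.33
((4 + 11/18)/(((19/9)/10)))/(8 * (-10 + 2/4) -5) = -415/1539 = -0.27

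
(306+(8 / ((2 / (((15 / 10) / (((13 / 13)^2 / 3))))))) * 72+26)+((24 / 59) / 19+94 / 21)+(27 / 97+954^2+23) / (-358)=-371870095217 / 408742383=-909.79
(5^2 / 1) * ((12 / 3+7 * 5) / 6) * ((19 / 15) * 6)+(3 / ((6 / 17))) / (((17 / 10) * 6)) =7415 / 6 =1235.83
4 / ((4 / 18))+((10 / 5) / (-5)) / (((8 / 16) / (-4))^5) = 65626 / 5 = 13125.20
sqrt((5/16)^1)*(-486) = -243*sqrt(5)/2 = -271.68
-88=-88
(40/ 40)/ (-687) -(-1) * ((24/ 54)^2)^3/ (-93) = -17412655/ 11318098977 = -0.00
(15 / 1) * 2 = 30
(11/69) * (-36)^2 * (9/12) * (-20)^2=61982.61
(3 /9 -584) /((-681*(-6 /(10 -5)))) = -8755 /12258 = -0.71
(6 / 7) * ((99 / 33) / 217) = 18 / 1519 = 0.01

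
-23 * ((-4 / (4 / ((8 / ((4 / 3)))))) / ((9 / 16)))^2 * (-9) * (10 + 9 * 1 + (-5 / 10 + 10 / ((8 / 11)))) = 759552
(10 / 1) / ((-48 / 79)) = -395 / 24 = -16.46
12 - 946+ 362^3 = 47436994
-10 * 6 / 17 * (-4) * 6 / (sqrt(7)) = 1440 * sqrt(7) / 119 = 32.02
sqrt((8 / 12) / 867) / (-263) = -0.00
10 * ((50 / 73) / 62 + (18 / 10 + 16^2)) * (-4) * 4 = -93348224 / 2263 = -41249.77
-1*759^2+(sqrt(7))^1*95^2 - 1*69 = -576150+9025*sqrt(7) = -552272.09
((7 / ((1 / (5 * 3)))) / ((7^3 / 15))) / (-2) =-225 / 98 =-2.30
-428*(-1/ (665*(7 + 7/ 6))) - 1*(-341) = 341.08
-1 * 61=-61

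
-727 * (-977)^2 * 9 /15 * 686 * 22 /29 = -31418944387908 /145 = -216682375089.02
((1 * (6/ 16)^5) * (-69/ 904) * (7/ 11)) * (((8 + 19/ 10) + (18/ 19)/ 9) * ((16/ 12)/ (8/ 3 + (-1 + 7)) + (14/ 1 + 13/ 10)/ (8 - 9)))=39938205951/ 731670118400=0.05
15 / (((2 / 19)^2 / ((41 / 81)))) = 74005 / 108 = 685.23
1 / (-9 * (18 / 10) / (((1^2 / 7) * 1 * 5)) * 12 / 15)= -125 / 2268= -0.06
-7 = -7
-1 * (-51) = 51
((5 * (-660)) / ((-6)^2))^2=8402.78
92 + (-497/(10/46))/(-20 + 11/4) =3368/15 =224.53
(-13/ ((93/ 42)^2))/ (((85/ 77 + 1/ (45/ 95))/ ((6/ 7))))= -378378/ 535277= -0.71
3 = 3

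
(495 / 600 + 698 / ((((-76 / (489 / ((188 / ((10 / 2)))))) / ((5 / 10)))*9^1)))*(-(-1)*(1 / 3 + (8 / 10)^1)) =-21171137 / 3214800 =-6.59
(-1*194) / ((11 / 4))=-776 / 11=-70.55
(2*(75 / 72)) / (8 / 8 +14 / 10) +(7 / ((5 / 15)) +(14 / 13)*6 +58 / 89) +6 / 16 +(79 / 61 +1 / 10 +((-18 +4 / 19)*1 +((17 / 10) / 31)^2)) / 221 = 2309372426931989 / 78866325111600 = 29.28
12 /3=4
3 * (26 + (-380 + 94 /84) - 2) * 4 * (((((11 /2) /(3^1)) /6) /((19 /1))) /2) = -163955 /4788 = -34.24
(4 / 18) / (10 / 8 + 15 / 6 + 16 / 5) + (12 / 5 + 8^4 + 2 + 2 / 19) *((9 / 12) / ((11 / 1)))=365535211 / 1307295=279.61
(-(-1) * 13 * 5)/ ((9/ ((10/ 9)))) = 650/ 81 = 8.02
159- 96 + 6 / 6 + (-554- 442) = -932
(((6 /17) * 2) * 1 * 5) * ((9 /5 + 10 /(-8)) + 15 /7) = 1131 /119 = 9.50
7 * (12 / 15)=28 / 5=5.60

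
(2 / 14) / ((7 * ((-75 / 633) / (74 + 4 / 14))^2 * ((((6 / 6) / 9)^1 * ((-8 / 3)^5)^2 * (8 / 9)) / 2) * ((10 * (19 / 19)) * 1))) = 35987293121481 / 40282095616000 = 0.89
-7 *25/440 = -35/88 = -0.40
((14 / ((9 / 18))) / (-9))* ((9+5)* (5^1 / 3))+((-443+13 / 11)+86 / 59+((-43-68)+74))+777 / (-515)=-4976582306 / 9024345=-551.46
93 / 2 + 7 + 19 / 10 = 277 / 5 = 55.40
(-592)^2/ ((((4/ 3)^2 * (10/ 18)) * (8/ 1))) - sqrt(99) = 221778/ 5 - 3 * sqrt(11) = 44345.65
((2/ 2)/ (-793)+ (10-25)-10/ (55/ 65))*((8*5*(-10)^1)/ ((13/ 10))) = 935784000/ 113399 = 8252.14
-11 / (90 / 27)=-33 / 10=-3.30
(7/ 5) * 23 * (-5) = -161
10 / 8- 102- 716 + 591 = -903 / 4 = -225.75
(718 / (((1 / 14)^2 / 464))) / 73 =65297792 / 73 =894490.30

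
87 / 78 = 29 / 26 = 1.12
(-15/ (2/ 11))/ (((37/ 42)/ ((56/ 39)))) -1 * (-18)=-56022/ 481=-116.47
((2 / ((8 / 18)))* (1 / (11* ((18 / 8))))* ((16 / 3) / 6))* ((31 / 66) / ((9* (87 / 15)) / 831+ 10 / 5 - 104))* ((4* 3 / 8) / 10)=-17174 / 153748287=-0.00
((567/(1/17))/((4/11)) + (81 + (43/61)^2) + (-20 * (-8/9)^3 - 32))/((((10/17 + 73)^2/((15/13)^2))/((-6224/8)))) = -810287552546696225/159432188843538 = -5082.33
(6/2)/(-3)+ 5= 4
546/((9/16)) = 970.67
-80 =-80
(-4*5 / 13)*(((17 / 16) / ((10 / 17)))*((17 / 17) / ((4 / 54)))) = -37.51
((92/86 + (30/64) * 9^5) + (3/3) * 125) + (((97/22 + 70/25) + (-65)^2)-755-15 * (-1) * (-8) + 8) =2358983259/75680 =31170.50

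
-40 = -40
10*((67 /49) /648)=335 /15876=0.02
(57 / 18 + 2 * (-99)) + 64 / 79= -91967 / 474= -194.02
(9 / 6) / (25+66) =3 / 182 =0.02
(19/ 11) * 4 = 76/ 11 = 6.91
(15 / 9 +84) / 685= 257 / 2055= 0.13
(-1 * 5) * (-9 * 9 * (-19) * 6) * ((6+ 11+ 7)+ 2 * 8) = -1846800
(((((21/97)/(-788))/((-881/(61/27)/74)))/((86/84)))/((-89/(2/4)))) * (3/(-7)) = 15799/128855311966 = 0.00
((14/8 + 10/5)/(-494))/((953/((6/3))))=-15/941564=-0.00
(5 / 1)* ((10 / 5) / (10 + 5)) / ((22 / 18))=6 / 11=0.55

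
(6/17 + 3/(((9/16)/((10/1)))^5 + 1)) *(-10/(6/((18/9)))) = -19922945180980/1782580203833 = -11.18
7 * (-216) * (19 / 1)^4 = -197045352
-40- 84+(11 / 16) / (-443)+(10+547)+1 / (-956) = 733511455 / 1694032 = 433.00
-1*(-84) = 84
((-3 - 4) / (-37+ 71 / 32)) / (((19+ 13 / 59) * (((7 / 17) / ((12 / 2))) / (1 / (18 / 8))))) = 128384 / 1893213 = 0.07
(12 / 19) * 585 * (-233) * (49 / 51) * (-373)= 9964985940 / 323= 30851349.66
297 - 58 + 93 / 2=571 / 2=285.50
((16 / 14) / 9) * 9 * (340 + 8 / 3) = 8224 / 21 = 391.62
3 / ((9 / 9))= 3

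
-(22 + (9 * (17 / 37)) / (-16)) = -12871 / 592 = -21.74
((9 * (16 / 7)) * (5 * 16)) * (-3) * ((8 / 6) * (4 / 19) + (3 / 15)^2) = -1052928 / 665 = -1583.35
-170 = -170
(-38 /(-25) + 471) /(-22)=-11813 /550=-21.48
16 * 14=224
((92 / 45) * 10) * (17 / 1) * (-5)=-15640 / 9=-1737.78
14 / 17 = 0.82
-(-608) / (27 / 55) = 1238.52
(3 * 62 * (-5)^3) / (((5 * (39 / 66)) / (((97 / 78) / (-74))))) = 826925 / 6253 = 132.24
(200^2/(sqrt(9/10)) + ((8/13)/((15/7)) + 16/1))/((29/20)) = 12704/1131 + 800000 * sqrt(10)/87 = 29089.65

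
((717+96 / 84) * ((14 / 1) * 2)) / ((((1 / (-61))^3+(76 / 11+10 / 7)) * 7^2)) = 50205473428 / 1020052075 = 49.22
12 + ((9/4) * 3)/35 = 1707/140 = 12.19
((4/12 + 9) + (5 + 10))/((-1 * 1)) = -73/3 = -24.33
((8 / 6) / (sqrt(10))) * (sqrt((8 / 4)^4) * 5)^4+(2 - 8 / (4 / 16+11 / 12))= -34 / 7+64000 * sqrt(10) / 3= 67457.07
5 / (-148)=-5 / 148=-0.03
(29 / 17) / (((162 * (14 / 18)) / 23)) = 667 / 2142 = 0.31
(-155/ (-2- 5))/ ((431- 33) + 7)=31/ 567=0.05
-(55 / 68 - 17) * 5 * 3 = 16515 / 68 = 242.87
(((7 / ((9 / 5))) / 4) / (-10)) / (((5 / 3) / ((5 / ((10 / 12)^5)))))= -2268 / 3125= -0.73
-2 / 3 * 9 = -6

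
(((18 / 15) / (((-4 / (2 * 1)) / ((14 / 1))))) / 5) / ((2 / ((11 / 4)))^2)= -2541 / 800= -3.18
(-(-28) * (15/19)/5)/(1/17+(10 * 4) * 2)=1428/25859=0.06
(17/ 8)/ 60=17/ 480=0.04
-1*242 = -242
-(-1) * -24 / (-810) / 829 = 4 / 111915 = 0.00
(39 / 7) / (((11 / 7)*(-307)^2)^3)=1911 / 1114315850979651419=0.00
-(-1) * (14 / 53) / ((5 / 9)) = 0.48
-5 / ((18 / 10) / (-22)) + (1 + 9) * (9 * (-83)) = -66680 / 9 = -7408.89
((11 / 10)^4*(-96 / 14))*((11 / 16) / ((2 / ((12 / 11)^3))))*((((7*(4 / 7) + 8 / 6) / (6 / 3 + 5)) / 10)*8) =-418176 / 153125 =-2.73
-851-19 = -870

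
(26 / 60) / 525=13 / 15750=0.00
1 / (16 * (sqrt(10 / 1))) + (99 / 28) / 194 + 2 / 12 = sqrt(10) / 160 + 3013 / 16296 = 0.20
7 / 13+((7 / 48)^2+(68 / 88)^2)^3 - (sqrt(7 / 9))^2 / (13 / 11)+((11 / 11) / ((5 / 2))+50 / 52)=2082048999952677689 / 1408370409744629760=1.48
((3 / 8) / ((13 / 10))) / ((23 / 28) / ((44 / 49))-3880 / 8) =-660 / 1107587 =-0.00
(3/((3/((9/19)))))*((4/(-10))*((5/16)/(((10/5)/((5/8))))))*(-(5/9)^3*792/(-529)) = -6875/1447344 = -0.00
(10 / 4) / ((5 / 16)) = 8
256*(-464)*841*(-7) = 699281408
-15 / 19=-0.79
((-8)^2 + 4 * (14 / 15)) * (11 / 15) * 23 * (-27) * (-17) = 13109448 / 25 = 524377.92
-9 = -9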